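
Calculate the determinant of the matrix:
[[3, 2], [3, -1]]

For a 2×2 matrix [[a, b], [c, d]], det = ad - bc
det = (3)(-1) - (2)(3) = -3 - 6 = -9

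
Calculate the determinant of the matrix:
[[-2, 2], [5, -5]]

For a 2×2 matrix [[a, b], [c, d]], det = ad - bc
det = (-2)(-5) - (2)(5) = 10 - 10 = 0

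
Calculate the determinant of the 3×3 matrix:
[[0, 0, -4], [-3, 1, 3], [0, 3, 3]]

Expansion along first row:
det = 0·det([[1,3],[3,3]]) - 0·det([[-3,3],[0,3]]) + -4·det([[-3,1],[0,3]])
    = 0·(1·3 - 3·3) - 0·(-3·3 - 3·0) + -4·(-3·3 - 1·0)
    = 0·-6 - 0·-9 + -4·-9
    = 0 + 0 + 36 = 36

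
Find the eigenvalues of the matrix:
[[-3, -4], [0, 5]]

Characteristic equation: det(A - λI) = 0
λ² - (trace)λ + (det) = 0
trace = -3 + 5 = 2, det = (-3)(5) - (-4)(0) = -15
λ² - (2)λ + (-15) = 0
λ = (2 ± √((2)² - 4·(-15))) / 2 = (2 ± √64) / 2
Solving: λ = -3, 5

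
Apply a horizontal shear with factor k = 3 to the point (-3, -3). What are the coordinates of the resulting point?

Shear matrix for horizontal shear with factor k = 3:
[[1, 3], [0, 1]]
Result: (-3, -3) → (-12, -3)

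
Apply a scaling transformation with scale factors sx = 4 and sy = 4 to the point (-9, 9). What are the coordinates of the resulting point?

Scaling matrix:
[[4, 0], [0, 4]]
Result: (-9 × 4, 9 × 4) = (-36, 36)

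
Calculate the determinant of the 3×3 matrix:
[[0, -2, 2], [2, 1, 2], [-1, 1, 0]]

Expansion along first row:
det = 0·det([[1,2],[1,0]]) - -2·det([[2,2],[-1,0]]) + 2·det([[2,1],[-1,1]])
    = 0·(1·0 - 2·1) - -2·(2·0 - 2·-1) + 2·(2·1 - 1·-1)
    = 0·-2 - -2·2 + 2·3
    = 0 + 4 + 6 = 10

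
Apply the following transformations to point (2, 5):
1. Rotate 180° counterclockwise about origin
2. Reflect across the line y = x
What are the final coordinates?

Step 1: Rotate 180° → (-2, -5)
Step 2: Reflect across line y = x → (-5, -2)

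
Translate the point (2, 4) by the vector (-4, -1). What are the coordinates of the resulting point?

Translation by (-4, -1) (homogeneous matrix [[1, 0, -4], [0, 1, -1], [0, 0, 1]]):
x' = 2 + -4 = -2
y' = 4 + -1 = 3
Result: (-2, 3)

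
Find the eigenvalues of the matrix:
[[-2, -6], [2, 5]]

Characteristic equation: det(A - λI) = 0
λ² - (trace)λ + (det) = 0
trace = -2 + 5 = 3, det = (-2)(5) - (-6)(2) = 2
λ² - (3)λ + (2) = 0
λ = (3 ± √((3)² - 4·(2))) / 2 = (3 ± √1) / 2
Solving: λ = 1, 2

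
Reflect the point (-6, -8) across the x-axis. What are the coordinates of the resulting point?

Reflection across x-axis: (-6, -8) → (-6, 8)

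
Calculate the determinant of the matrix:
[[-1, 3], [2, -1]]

For a 2×2 matrix [[a, b], [c, d]], det = ad - bc
det = (-1)(-1) - (3)(2) = 1 - 6 = -5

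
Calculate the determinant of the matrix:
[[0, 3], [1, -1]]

For a 2×2 matrix [[a, b], [c, d]], det = ad - bc
det = (0)(-1) - (3)(1) = 0 - 3 = -3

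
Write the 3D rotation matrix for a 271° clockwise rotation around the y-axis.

Rotation matrix for clockwise 271° around y-axis:
A clockwise rotation by 271° is a counterclockwise rotation by -271°.
cos(-271°) = 0.0175, sin(-271°) = 0.9998
Result: [[0.0175, 0, 0.9998], [0, 1, 0], [-0.9998, 0, 0.0175]]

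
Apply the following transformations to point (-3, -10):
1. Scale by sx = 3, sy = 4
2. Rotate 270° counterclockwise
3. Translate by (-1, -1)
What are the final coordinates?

Step 1: Scale → (-9, -40)
Step 2: Rotate 270° → (-40, 9)
Step 3: Translate → (-41, 8)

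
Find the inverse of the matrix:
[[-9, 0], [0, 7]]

For [[a,b],[c,d]], inverse = (1/det)·[[d,-b],[-c,a]]
det = (-9)(7) - (0)(0) = -63 - 0 = -63
Inverse = (1/-63)·[[7, 0], [0, -9]]
= [[-1/9, 0], [0, 1/7]]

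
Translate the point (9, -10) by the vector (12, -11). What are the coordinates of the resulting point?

Translation by (12, -11) (homogeneous matrix [[1, 0, 12], [0, 1, -11], [0, 0, 1]]):
x' = 9 + 12 = 21
y' = -10 + -11 = -21
Result: (21, -21)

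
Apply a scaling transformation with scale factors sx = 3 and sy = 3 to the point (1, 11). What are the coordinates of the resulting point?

Scaling matrix:
[[3, 0], [0, 3]]
Result: (1 × 3, 11 × 3) = (3, 33)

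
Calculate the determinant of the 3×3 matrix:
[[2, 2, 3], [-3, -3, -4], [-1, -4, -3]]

Expansion along first row:
det = 2·det([[-3,-4],[-4,-3]]) - 2·det([[-3,-4],[-1,-3]]) + 3·det([[-3,-3],[-1,-4]])
    = 2·(-3·-3 - -4·-4) - 2·(-3·-3 - -4·-1) + 3·(-3·-4 - -3·-1)
    = 2·-7 - 2·5 + 3·9
    = -14 + -10 + 27 = 3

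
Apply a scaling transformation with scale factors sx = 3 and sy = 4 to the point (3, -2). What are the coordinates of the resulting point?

Scaling matrix:
[[3, 0], [0, 4]]
Result: (3 × 3, -2 × 4) = (9, -8)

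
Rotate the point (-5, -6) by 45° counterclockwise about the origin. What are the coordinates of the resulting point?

Rotation matrix for 45°: [[cos 45°, -sin 45°], [sin 45°, cos 45°]] ≈ [[0.707107, -0.707107], [0.707107, 0.707107]]
[[0.707107, -0.707107], [0.707107, 0.707107]] × [-5, -6]ᵀ ≈ [0.7071, -7.7782]ᵀ
Result: (0.7071, -7.7782)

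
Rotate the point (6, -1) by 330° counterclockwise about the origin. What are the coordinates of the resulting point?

Rotation matrix for 330°: [[cos 330°, -sin 330°], [sin 330°, cos 330°]] ≈ [[0.866025, 0.500000], [-0.500000, 0.866025]]
[[0.866025, 0.500000], [-0.500000, 0.866025]] × [6, -1]ᵀ ≈ [4.6962, -3.8660]ᵀ
Result: (4.6962, -3.8660)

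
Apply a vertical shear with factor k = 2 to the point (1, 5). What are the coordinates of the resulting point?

Shear matrix for vertical shear with factor k = 2:
[[1, 0], [2, 1]]
Result: (1, 5) → (1, 7)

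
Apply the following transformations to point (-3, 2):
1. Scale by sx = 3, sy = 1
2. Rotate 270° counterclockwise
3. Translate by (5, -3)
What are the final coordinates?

Step 1: Scale → (-9, 2)
Step 2: Rotate 270° → (2, 9)
Step 3: Translate → (7, 6)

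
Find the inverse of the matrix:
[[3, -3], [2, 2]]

For [[a,b],[c,d]], inverse = (1/det)·[[d,-b],[-c,a]]
det = (3)(2) - (-3)(2) = 6 - -6 = 12
Inverse = (1/12)·[[2, 3], [-2, 3]]
= [[1/6, 1/4], [-1/6, 1/4]]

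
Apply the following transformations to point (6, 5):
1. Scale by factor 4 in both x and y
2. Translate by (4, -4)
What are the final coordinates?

Step 1: Scale (6, 5) by 4 → (24, 20)
Step 2: Translate by (4, -4) → (28, 16)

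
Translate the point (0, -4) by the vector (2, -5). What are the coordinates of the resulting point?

Translation by (2, -5) (homogeneous matrix [[1, 0, 2], [0, 1, -5], [0, 0, 1]]):
x' = 0 + 2 = 2
y' = -4 + -5 = -9
Result: (2, -9)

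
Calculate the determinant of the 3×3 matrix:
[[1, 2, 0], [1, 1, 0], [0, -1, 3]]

Expansion along first row:
det = 1·det([[1,0],[-1,3]]) - 2·det([[1,0],[0,3]]) + 0·det([[1,1],[0,-1]])
    = 1·(1·3 - 0·-1) - 2·(1·3 - 0·0) + 0·(1·-1 - 1·0)
    = 1·3 - 2·3 + 0·-1
    = 3 + -6 + 0 = -3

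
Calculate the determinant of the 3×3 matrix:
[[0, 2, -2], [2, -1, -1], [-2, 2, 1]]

Expansion along first row:
det = 0·det([[-1,-1],[2,1]]) - 2·det([[2,-1],[-2,1]]) + -2·det([[2,-1],[-2,2]])
    = 0·(-1·1 - -1·2) - 2·(2·1 - -1·-2) + -2·(2·2 - -1·-2)
    = 0·1 - 2·0 + -2·2
    = 0 + 0 + -4 = -4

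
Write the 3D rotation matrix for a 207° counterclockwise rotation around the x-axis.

Rotation matrix for counterclockwise 207° around x-axis:
cos(207°) = -0.8910, sin(207°) = -0.4540
Result: [[1, 0, 0], [0, -0.8910, 0.4540], [0, -0.4540, -0.8910]]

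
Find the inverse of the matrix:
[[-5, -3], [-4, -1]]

For [[a,b],[c,d]], inverse = (1/det)·[[d,-b],[-c,a]]
det = (-5)(-1) - (-3)(-4) = 5 - 12 = -7
Inverse = (1/-7)·[[-1, 3], [4, -5]]
= [[1/7, -3/7], [-4/7, 5/7]]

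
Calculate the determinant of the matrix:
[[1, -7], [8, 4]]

For a 2×2 matrix [[a, b], [c, d]], det = ad - bc
det = (1)(4) - (-7)(8) = 4 - -56 = 60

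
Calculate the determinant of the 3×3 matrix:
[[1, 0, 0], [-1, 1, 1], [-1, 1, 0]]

Expansion along first row:
det = 1·det([[1,1],[1,0]]) - 0·det([[-1,1],[-1,0]]) + 0·det([[-1,1],[-1,1]])
    = 1·(1·0 - 1·1) - 0·(-1·0 - 1·-1) + 0·(-1·1 - 1·-1)
    = 1·-1 - 0·1 + 0·0
    = -1 + 0 + 0 = -1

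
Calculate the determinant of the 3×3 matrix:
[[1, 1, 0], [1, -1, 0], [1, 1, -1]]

Expansion along first row:
det = 1·det([[-1,0],[1,-1]]) - 1·det([[1,0],[1,-1]]) + 0·det([[1,-1],[1,1]])
    = 1·(-1·-1 - 0·1) - 1·(1·-1 - 0·1) + 0·(1·1 - -1·1)
    = 1·1 - 1·-1 + 0·2
    = 1 + 1 + 0 = 2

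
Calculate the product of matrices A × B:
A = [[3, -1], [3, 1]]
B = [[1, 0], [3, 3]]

Matrix multiplication:
C[0][0] = 3×1 + -1×3 = 0
C[0][1] = 3×0 + -1×3 = -3
C[1][0] = 3×1 + 1×3 = 6
C[1][1] = 3×0 + 1×3 = 3
Result: [[0, -3], [6, 3]]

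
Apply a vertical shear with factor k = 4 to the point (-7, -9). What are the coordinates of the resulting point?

Shear matrix for vertical shear with factor k = 4:
[[1, 0], [4, 1]]
Result: (-7, -9) → (-7, -37)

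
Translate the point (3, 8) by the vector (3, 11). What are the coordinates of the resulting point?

Translation by (3, 11) (homogeneous matrix [[1, 0, 3], [0, 1, 11], [0, 0, 1]]):
x' = 3 + 3 = 6
y' = 8 + 11 = 19
Result: (6, 19)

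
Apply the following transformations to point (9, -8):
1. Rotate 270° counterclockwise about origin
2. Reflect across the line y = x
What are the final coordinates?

Step 1: Rotate 270° → (-8, -9)
Step 2: Reflect across line y = x → (-9, -8)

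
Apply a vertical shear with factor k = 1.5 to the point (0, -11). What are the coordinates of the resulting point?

Shear matrix for vertical shear with factor k = 1.5:
[[1, 0], [1.50, 1]]
Result: (0, -11) → (0, -11)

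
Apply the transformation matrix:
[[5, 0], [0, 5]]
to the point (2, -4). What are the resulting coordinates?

Matrix multiplication:
[[5, 0], [0, 5]] × [2, -4]ᵀ
= [(5)(2) + (0)(-4), (0)(2) + (5)(-4)]ᵀ
= [10, -20]ᵀ
Result: (10, -20)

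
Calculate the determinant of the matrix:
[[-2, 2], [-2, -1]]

For a 2×2 matrix [[a, b], [c, d]], det = ad - bc
det = (-2)(-1) - (2)(-2) = 2 - -4 = 6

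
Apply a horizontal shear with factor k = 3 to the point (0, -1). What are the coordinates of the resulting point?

Shear matrix for horizontal shear with factor k = 3:
[[1, 3], [0, 1]]
Result: (0, -1) → (-3, -1)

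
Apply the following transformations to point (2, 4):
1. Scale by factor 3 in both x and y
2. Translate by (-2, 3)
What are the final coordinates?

Step 1: Scale (2, 4) by 3 → (6, 12)
Step 2: Translate by (-2, 3) → (4, 15)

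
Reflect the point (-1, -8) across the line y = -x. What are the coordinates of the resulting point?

Reflection across line y = -x: (-1, -8) → (8, 1)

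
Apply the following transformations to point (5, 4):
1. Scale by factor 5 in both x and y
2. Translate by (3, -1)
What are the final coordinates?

Step 1: Scale (5, 4) by 5 → (25, 20)
Step 2: Translate by (3, -1) → (28, 19)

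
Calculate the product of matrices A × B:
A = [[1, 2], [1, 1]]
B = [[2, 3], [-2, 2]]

Matrix multiplication:
C[0][0] = 1×2 + 2×-2 = -2
C[0][1] = 1×3 + 2×2 = 7
C[1][0] = 1×2 + 1×-2 = 0
C[1][1] = 1×3 + 1×2 = 5
Result: [[-2, 7], [0, 5]]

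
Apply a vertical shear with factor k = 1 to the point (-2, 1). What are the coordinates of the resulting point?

Shear matrix for vertical shear with factor k = 1:
[[1, 0], [1, 1]]
Result: (-2, 1) → (-2, -1)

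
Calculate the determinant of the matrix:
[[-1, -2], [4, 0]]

For a 2×2 matrix [[a, b], [c, d]], det = ad - bc
det = (-1)(0) - (-2)(4) = 0 - -8 = 8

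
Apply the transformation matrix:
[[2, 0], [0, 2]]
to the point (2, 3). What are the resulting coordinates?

Matrix multiplication:
[[2, 0], [0, 2]] × [2, 3]ᵀ
= [(2)(2) + (0)(3), (0)(2) + (2)(3)]ᵀ
= [4, 6]ᵀ
Result: (4, 6)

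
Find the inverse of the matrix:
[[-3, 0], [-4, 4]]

For [[a,b],[c,d]], inverse = (1/det)·[[d,-b],[-c,a]]
det = (-3)(4) - (0)(-4) = -12 - 0 = -12
Inverse = (1/-12)·[[4, 0], [4, -3]]
= [[-1/3, 0], [-1/3, 1/4]]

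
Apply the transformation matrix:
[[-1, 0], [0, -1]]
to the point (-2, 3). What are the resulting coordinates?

Matrix multiplication:
[[-1, 0], [0, -1]] × [-2, 3]ᵀ
= [(-1)(-2) + (0)(3), (0)(-2) + (-1)(3)]ᵀ
= [2, -3]ᵀ
Result: (2, -3)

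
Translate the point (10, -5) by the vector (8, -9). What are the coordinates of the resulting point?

Translation by (8, -9) (homogeneous matrix [[1, 0, 8], [0, 1, -9], [0, 0, 1]]):
x' = 10 + 8 = 18
y' = -5 + -9 = -14
Result: (18, -14)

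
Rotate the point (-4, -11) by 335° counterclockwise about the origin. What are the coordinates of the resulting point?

Rotation matrix for 335°: [[cos 335°, -sin 335°], [sin 335°, cos 335°]] ≈ [[0.906308, 0.422618], [-0.422618, 0.906308]]
[[0.906308, 0.422618], [-0.422618, 0.906308]] × [-4, -11]ᵀ ≈ [-8.2740, -8.2789]ᵀ
Result: (-8.2740, -8.2789)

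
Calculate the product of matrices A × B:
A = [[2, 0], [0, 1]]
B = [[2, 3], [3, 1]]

Matrix multiplication:
C[0][0] = 2×2 + 0×3 = 4
C[0][1] = 2×3 + 0×1 = 6
C[1][0] = 0×2 + 1×3 = 3
C[1][1] = 0×3 + 1×1 = 1
Result: [[4, 6], [3, 1]]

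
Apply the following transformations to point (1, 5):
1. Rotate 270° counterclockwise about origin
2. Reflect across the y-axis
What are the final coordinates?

Step 1: Rotate 270° → (5, -1)
Step 2: Reflect across y-axis → (-5, -1)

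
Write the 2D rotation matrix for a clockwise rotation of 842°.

Rotation matrix formula: [[cos θ, -sin θ], [sin θ, cos θ]]
A clockwise rotation by 842° is equivalent to a counterclockwise rotation by -842°.
For θ = -842°:
cos(-842°) = -0.5299
sin(-842°) = -0.8480
Result: [[-0.5299, 0.8480], [-0.8480, -0.5299]]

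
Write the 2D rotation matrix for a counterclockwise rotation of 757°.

Rotation matrix formula: [[cos θ, -sin θ], [sin θ, cos θ]]
For θ = 757°:
cos(757°) = 0.7986
sin(757°) = 0.6018
Result: [[0.7986, -0.6018], [0.6018, 0.7986]]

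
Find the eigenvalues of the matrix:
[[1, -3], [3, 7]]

Characteristic equation: det(A - λI) = 0
λ² - (trace)λ + (det) = 0
trace = 1 + 7 = 8, det = (1)(7) - (-3)(3) = 16
λ² - (8)λ + (16) = 0
λ = (8 ± √((8)² - 4·(16))) / 2 = (8 ± √0) / 2
Solving: λ = 4, 4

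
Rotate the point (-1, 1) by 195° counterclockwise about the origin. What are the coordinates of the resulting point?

Rotation matrix for 195°: [[cos 195°, -sin 195°], [sin 195°, cos 195°]] ≈ [[-0.965926, 0.258819], [-0.258819, -0.965926]]
[[-0.965926, 0.258819], [-0.258819, -0.965926]] × [-1, 1]ᵀ ≈ [1.2247, -0.7071]ᵀ
Result: (1.2247, -0.7071)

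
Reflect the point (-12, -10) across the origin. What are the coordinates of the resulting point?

Reflection across origin: (-12, -10) → (12, 10)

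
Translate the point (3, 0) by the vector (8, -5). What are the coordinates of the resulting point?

Translation by (8, -5) (homogeneous matrix [[1, 0, 8], [0, 1, -5], [0, 0, 1]]):
x' = 3 + 8 = 11
y' = 0 + -5 = -5
Result: (11, -5)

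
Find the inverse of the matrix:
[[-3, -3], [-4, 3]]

For [[a,b],[c,d]], inverse = (1/det)·[[d,-b],[-c,a]]
det = (-3)(3) - (-3)(-4) = -9 - 12 = -21
Inverse = (1/-21)·[[3, 3], [4, -3]]
= [[-1/7, -1/7], [-4/21, 1/7]]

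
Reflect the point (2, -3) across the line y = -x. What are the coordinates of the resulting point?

Reflection across line y = -x: (2, -3) → (3, -2)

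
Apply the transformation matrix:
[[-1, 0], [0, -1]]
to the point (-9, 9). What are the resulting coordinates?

Matrix multiplication:
[[-1, 0], [0, -1]] × [-9, 9]ᵀ
= [(-1)(-9) + (0)(9), (0)(-9) + (-1)(9)]ᵀ
= [9, -9]ᵀ
Result: (9, -9)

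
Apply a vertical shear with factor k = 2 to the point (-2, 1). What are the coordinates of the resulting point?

Shear matrix for vertical shear with factor k = 2:
[[1, 0], [2, 1]]
Result: (-2, 1) → (-2, -3)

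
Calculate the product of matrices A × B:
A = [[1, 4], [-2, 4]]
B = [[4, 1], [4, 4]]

Matrix multiplication:
C[0][0] = 1×4 + 4×4 = 20
C[0][1] = 1×1 + 4×4 = 17
C[1][0] = -2×4 + 4×4 = 8
C[1][1] = -2×1 + 4×4 = 14
Result: [[20, 17], [8, 14]]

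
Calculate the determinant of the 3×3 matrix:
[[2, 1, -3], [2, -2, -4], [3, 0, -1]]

Expansion along first row:
det = 2·det([[-2,-4],[0,-1]]) - 1·det([[2,-4],[3,-1]]) + -3·det([[2,-2],[3,0]])
    = 2·(-2·-1 - -4·0) - 1·(2·-1 - -4·3) + -3·(2·0 - -2·3)
    = 2·2 - 1·10 + -3·6
    = 4 + -10 + -18 = -24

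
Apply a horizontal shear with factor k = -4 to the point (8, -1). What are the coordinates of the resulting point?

Shear matrix for horizontal shear with factor k = -4:
[[1, -4], [0, 1]]
Result: (8, -1) → (12, -1)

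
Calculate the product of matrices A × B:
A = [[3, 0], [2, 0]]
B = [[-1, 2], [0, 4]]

Matrix multiplication:
C[0][0] = 3×-1 + 0×0 = -3
C[0][1] = 3×2 + 0×4 = 6
C[1][0] = 2×-1 + 0×0 = -2
C[1][1] = 2×2 + 0×4 = 4
Result: [[-3, 6], [-2, 4]]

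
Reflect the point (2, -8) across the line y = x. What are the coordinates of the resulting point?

Reflection across line y = x: (2, -8) → (-8, 2)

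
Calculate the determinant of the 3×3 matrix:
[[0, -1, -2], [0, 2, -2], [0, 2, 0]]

Expansion along first row:
det = 0·det([[2,-2],[2,0]]) - -1·det([[0,-2],[0,0]]) + -2·det([[0,2],[0,2]])
    = 0·(2·0 - -2·2) - -1·(0·0 - -2·0) + -2·(0·2 - 2·0)
    = 0·4 - -1·0 + -2·0
    = 0 + 0 + 0 = 0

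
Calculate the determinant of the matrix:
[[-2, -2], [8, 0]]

For a 2×2 matrix [[a, b], [c, d]], det = ad - bc
det = (-2)(0) - (-2)(8) = 0 - -16 = 16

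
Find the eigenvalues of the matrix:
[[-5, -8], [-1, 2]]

Characteristic equation: det(A - λI) = 0
λ² - (trace)λ + (det) = 0
trace = -5 + 2 = -3, det = (-5)(2) - (-8)(-1) = -18
λ² - (-3)λ + (-18) = 0
λ = (-3 ± √((-3)² - 4·(-18))) / 2 = (-3 ± √81) / 2
Solving: λ = -6, 3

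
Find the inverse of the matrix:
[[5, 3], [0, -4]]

For [[a,b],[c,d]], inverse = (1/det)·[[d,-b],[-c,a]]
det = (5)(-4) - (3)(0) = -20 - 0 = -20
Inverse = (1/-20)·[[-4, -3], [0, 5]]
= [[1/5, 3/20], [0, -1/4]]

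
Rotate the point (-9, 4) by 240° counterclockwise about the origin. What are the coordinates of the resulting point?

Rotation matrix for 240°: [[cos 240°, -sin 240°], [sin 240°, cos 240°]] ≈ [[-0.500000, 0.866025], [-0.866025, -0.500000]]
[[-0.500000, 0.866025], [-0.866025, -0.500000]] × [-9, 4]ᵀ ≈ [7.9641, 5.7942]ᵀ
Result: (7.9641, 5.7942)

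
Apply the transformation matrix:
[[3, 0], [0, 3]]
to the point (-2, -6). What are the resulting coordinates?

Matrix multiplication:
[[3, 0], [0, 3]] × [-2, -6]ᵀ
= [(3)(-2) + (0)(-6), (0)(-2) + (3)(-6)]ᵀ
= [-6, -18]ᵀ
Result: (-6, -18)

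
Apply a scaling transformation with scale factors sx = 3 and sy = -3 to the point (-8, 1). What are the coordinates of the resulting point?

Scaling matrix:
[[3, 0], [0, -3]]
Result: (-8 × 3, 1 × -3) = (-24, -3)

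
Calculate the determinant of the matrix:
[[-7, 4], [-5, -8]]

For a 2×2 matrix [[a, b], [c, d]], det = ad - bc
det = (-7)(-8) - (4)(-5) = 56 - -20 = 76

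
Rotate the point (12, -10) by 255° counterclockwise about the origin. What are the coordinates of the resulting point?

Rotation matrix for 255°: [[cos 255°, -sin 255°], [sin 255°, cos 255°]] ≈ [[-0.258819, 0.965926], [-0.965926, -0.258819]]
[[-0.258819, 0.965926], [-0.965926, -0.258819]] × [12, -10]ᵀ ≈ [-12.7651, -9.0029]ᵀ
Result: (-12.7651, -9.0029)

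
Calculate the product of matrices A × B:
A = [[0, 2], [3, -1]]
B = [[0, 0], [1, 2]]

Matrix multiplication:
C[0][0] = 0×0 + 2×1 = 2
C[0][1] = 0×0 + 2×2 = 4
C[1][0] = 3×0 + -1×1 = -1
C[1][1] = 3×0 + -1×2 = -2
Result: [[2, 4], [-1, -2]]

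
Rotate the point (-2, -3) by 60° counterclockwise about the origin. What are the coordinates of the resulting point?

Rotation matrix for 60°: [[cos 60°, -sin 60°], [sin 60°, cos 60°]] ≈ [[0.500000, -0.866025], [0.866025, 0.500000]]
[[0.500000, -0.866025], [0.866025, 0.500000]] × [-2, -3]ᵀ ≈ [1.5981, -3.2321]ᵀ
Result: (1.5981, -3.2321)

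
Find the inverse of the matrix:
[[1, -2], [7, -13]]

For [[a,b],[c,d]], inverse = (1/det)·[[d,-b],[-c,a]]
det = (1)(-13) - (-2)(7) = -13 - -14 = 1
Inverse = [[-13, 2], [-7, 1]]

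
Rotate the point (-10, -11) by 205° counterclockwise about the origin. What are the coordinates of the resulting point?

Rotation matrix for 205°: [[cos 205°, -sin 205°], [sin 205°, cos 205°]] ≈ [[-0.906308, 0.422618], [-0.422618, -0.906308]]
[[-0.906308, 0.422618], [-0.422618, -0.906308]] × [-10, -11]ᵀ ≈ [4.4143, 14.1956]ᵀ
Result: (4.4143, 14.1956)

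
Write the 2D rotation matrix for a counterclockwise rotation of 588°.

Rotation matrix formula: [[cos θ, -sin θ], [sin θ, cos θ]]
For θ = 588°:
cos(588°) = -0.6691
sin(588°) = -0.7431
Result: [[-0.6691, 0.7431], [-0.7431, -0.6691]]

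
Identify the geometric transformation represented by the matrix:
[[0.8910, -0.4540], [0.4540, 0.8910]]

This matrix represents: rotation by 27° counterclockwise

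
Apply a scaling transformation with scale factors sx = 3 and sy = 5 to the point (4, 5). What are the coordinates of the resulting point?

Scaling matrix:
[[3, 0], [0, 5]]
Result: (4 × 3, 5 × 5) = (12, 25)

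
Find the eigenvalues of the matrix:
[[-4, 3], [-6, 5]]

Characteristic equation: det(A - λI) = 0
λ² - (trace)λ + (det) = 0
trace = -4 + 5 = 1, det = (-4)(5) - (3)(-6) = -2
λ² - (1)λ + (-2) = 0
λ = (1 ± √((1)² - 4·(-2))) / 2 = (1 ± √9) / 2
Solving: λ = -1, 2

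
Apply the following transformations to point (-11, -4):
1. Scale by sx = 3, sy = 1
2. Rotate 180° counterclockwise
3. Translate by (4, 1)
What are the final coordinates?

Step 1: Scale → (-33, -4)
Step 2: Rotate 180° → (33, 4)
Step 3: Translate → (37, 5)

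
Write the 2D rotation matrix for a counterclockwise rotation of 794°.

Rotation matrix formula: [[cos θ, -sin θ], [sin θ, cos θ]]
For θ = 794°:
cos(794°) = 0.2756
sin(794°) = 0.9613
Result: [[0.2756, -0.9613], [0.9613, 0.2756]]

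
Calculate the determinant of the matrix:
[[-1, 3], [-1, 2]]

For a 2×2 matrix [[a, b], [c, d]], det = ad - bc
det = (-1)(2) - (3)(-1) = -2 - -3 = 1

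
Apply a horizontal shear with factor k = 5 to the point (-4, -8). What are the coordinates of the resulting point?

Shear matrix for horizontal shear with factor k = 5:
[[1, 5], [0, 1]]
Result: (-4, -8) → (-44, -8)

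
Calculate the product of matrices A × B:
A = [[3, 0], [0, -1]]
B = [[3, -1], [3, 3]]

Matrix multiplication:
C[0][0] = 3×3 + 0×3 = 9
C[0][1] = 3×-1 + 0×3 = -3
C[1][0] = 0×3 + -1×3 = -3
C[1][1] = 0×-1 + -1×3 = -3
Result: [[9, -3], [-3, -3]]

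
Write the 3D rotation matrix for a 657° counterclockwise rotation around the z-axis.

Rotation matrix for counterclockwise 657° around z-axis:
cos(657°) = 0.4540, sin(657°) = -0.8910
Result: [[0.4540, 0.8910, 0], [-0.8910, 0.4540, 0], [0, 0, 1]]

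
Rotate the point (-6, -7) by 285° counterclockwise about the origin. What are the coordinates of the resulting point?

Rotation matrix for 285°: [[cos 285°, -sin 285°], [sin 285°, cos 285°]] ≈ [[0.258819, 0.965926], [-0.965926, 0.258819]]
[[0.258819, 0.965926], [-0.965926, 0.258819]] × [-6, -7]ᵀ ≈ [-8.3144, 3.9838]ᵀ
Result: (-8.3144, 3.9838)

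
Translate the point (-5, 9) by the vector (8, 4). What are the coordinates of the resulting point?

Translation by (8, 4) (homogeneous matrix [[1, 0, 8], [0, 1, 4], [0, 0, 1]]):
x' = -5 + 8 = 3
y' = 9 + 4 = 13
Result: (3, 13)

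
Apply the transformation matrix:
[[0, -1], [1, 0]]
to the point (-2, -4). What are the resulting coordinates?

Matrix multiplication:
[[0, -1], [1, 0]] × [-2, -4]ᵀ
= [(0)(-2) + (-1)(-4), (1)(-2) + (0)(-4)]ᵀ
= [4, -2]ᵀ
Result: (4, -2)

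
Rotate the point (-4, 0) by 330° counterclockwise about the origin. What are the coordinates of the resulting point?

Rotation matrix for 330°: [[cos 330°, -sin 330°], [sin 330°, cos 330°]] ≈ [[0.866025, 0.500000], [-0.500000, 0.866025]]
[[0.866025, 0.500000], [-0.500000, 0.866025]] × [-4, 0]ᵀ ≈ [-3.4641, 2]ᵀ
Result: (-3.4641, 2)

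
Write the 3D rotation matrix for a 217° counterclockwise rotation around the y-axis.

Rotation matrix for counterclockwise 217° around y-axis:
cos(217°) = -0.7986, sin(217°) = -0.6018
Result: [[-0.7986, 0, -0.6018], [0, 1, 0], [0.6018, 0, -0.7986]]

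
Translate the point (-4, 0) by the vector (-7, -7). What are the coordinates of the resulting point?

Translation by (-7, -7) (homogeneous matrix [[1, 0, -7], [0, 1, -7], [0, 0, 1]]):
x' = -4 + -7 = -11
y' = 0 + -7 = -7
Result: (-11, -7)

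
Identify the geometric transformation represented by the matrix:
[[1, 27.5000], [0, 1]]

This matrix represents: horizontal shear with factor 27.5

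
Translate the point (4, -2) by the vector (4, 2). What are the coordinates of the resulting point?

Translation by (4, 2) (homogeneous matrix [[1, 0, 4], [0, 1, 2], [0, 0, 1]]):
x' = 4 + 4 = 8
y' = -2 + 2 = 0
Result: (8, 0)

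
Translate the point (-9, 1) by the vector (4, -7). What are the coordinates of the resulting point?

Translation by (4, -7) (homogeneous matrix [[1, 0, 4], [0, 1, -7], [0, 0, 1]]):
x' = -9 + 4 = -5
y' = 1 + -7 = -6
Result: (-5, -6)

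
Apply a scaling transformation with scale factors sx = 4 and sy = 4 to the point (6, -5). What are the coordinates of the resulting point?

Scaling matrix:
[[4, 0], [0, 4]]
Result: (6 × 4, -5 × 4) = (24, -20)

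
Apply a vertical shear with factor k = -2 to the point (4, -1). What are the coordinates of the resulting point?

Shear matrix for vertical shear with factor k = -2:
[[1, 0], [-2, 1]]
Result: (4, -1) → (4, -9)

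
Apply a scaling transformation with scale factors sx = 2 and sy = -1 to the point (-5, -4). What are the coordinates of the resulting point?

Scaling matrix:
[[2, 0], [0, -1]]
Result: (-5 × 2, -4 × -1) = (-10, 4)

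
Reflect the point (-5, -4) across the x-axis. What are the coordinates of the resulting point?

Reflection across x-axis: (-5, -4) → (-5, 4)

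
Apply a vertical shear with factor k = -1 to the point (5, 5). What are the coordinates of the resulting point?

Shear matrix for vertical shear with factor k = -1:
[[1, 0], [-1, 1]]
Result: (5, 5) → (5, 0)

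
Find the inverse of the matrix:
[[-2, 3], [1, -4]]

For [[a,b],[c,d]], inverse = (1/det)·[[d,-b],[-c,a]]
det = (-2)(-4) - (3)(1) = 8 - 3 = 5
Inverse = (1/5)·[[-4, -3], [-1, -2]]
= [[-4/5, -3/5], [-1/5, -2/5]]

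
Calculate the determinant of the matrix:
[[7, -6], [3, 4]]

For a 2×2 matrix [[a, b], [c, d]], det = ad - bc
det = (7)(4) - (-6)(3) = 28 - -18 = 46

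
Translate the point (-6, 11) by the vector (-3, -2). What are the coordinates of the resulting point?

Translation by (-3, -2) (homogeneous matrix [[1, 0, -3], [0, 1, -2], [0, 0, 1]]):
x' = -6 + -3 = -9
y' = 11 + -2 = 9
Result: (-9, 9)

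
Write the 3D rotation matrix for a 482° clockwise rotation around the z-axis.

Rotation matrix for clockwise 482° around z-axis:
A clockwise rotation by 482° is a counterclockwise rotation by -482°.
cos(-482°) = -0.5299, sin(-482°) = -0.8480
Result: [[-0.5299, 0.8480, 0], [-0.8480, -0.5299, 0], [0, 0, 1]]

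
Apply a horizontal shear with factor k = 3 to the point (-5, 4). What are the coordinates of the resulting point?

Shear matrix for horizontal shear with factor k = 3:
[[1, 3], [0, 1]]
Result: (-5, 4) → (7, 4)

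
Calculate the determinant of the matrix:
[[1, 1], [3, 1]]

For a 2×2 matrix [[a, b], [c, d]], det = ad - bc
det = (1)(1) - (1)(3) = 1 - 3 = -2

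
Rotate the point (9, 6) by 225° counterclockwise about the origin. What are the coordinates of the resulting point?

Rotation matrix for 225°: [[cos 225°, -sin 225°], [sin 225°, cos 225°]] ≈ [[-0.707107, 0.707107], [-0.707107, -0.707107]]
[[-0.707107, 0.707107], [-0.707107, -0.707107]] × [9, 6]ᵀ ≈ [-2.1213, -10.6066]ᵀ
Result: (-2.1213, -10.6066)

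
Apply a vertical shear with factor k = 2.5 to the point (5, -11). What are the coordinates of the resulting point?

Shear matrix for vertical shear with factor k = 2.5:
[[1, 0], [2.50, 1]]
Result: (5, -11) → (5, 1.5)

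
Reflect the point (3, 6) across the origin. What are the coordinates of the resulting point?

Reflection across origin: (3, 6) → (-3, -6)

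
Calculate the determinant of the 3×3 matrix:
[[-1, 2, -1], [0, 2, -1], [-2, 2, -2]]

Expansion along first row:
det = -1·det([[2,-1],[2,-2]]) - 2·det([[0,-1],[-2,-2]]) + -1·det([[0,2],[-2,2]])
    = -1·(2·-2 - -1·2) - 2·(0·-2 - -1·-2) + -1·(0·2 - 2·-2)
    = -1·-2 - 2·-2 + -1·4
    = 2 + 4 + -4 = 2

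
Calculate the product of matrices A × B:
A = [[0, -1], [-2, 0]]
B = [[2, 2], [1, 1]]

Matrix multiplication:
C[0][0] = 0×2 + -1×1 = -1
C[0][1] = 0×2 + -1×1 = -1
C[1][0] = -2×2 + 0×1 = -4
C[1][1] = -2×2 + 0×1 = -4
Result: [[-1, -1], [-4, -4]]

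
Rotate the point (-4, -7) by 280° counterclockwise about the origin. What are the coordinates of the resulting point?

Rotation matrix for 280°: [[cos 280°, -sin 280°], [sin 280°, cos 280°]] ≈ [[0.173648, 0.984808], [-0.984808, 0.173648]]
[[0.173648, 0.984808], [-0.984808, 0.173648]] × [-4, -7]ᵀ ≈ [-7.5882, 2.7237]ᵀ
Result: (-7.5882, 2.7237)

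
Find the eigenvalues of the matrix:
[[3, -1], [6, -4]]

Characteristic equation: det(A - λI) = 0
λ² - (trace)λ + (det) = 0
trace = 3 + -4 = -1, det = (3)(-4) - (-1)(6) = -6
λ² - (-1)λ + (-6) = 0
λ = (-1 ± √((-1)² - 4·(-6))) / 2 = (-1 ± √25) / 2
Solving: λ = -3, 2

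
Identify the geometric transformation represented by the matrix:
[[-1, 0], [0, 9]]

This matrix represents: non-uniform scaling by sx = -1, sy = 9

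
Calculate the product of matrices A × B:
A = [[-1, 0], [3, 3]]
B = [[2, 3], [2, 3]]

Matrix multiplication:
C[0][0] = -1×2 + 0×2 = -2
C[0][1] = -1×3 + 0×3 = -3
C[1][0] = 3×2 + 3×2 = 12
C[1][1] = 3×3 + 3×3 = 18
Result: [[-2, -3], [12, 18]]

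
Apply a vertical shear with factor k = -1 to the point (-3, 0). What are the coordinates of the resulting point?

Shear matrix for vertical shear with factor k = -1:
[[1, 0], [-1, 1]]
Result: (-3, 0) → (-3, 3)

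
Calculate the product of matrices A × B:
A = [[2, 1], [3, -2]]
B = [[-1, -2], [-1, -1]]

Matrix multiplication:
C[0][0] = 2×-1 + 1×-1 = -3
C[0][1] = 2×-2 + 1×-1 = -5
C[1][0] = 3×-1 + -2×-1 = -1
C[1][1] = 3×-2 + -2×-1 = -4
Result: [[-3, -5], [-1, -4]]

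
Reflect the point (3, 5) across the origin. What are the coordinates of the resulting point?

Reflection across origin: (3, 5) → (-3, -5)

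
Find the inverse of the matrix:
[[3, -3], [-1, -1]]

For [[a,b],[c,d]], inverse = (1/det)·[[d,-b],[-c,a]]
det = (3)(-1) - (-3)(-1) = -3 - 3 = -6
Inverse = (1/-6)·[[-1, 3], [1, 3]]
= [[1/6, -1/2], [-1/6, -1/2]]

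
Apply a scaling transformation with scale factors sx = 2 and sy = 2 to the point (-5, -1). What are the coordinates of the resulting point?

Scaling matrix:
[[2, 0], [0, 2]]
Result: (-5 × 2, -1 × 2) = (-10, -2)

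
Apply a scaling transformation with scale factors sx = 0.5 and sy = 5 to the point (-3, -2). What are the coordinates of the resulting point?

Scaling matrix:
[[0.50, 0], [0, 5]]
Result: (-3 × 0.5, -2 × 5) = (-1.5, -10)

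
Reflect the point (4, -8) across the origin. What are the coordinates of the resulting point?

Reflection across origin: (4, -8) → (-4, 8)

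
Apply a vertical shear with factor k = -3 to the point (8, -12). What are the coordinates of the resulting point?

Shear matrix for vertical shear with factor k = -3:
[[1, 0], [-3, 1]]
Result: (8, -12) → (8, -36)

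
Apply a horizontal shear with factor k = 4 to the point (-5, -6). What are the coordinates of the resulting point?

Shear matrix for horizontal shear with factor k = 4:
[[1, 4], [0, 1]]
Result: (-5, -6) → (-29, -6)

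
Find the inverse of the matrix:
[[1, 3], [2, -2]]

For [[a,b],[c,d]], inverse = (1/det)·[[d,-b],[-c,a]]
det = (1)(-2) - (3)(2) = -2 - 6 = -8
Inverse = (1/-8)·[[-2, -3], [-2, 1]]
= [[1/4, 3/8], [1/4, -1/8]]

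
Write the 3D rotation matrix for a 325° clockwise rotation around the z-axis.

Rotation matrix for clockwise 325° around z-axis:
A clockwise rotation by 325° is a counterclockwise rotation by -325°.
cos(-325°) = 0.8192, sin(-325°) = 0.5736
Result: [[0.8192, -0.5736, 0], [0.5736, 0.8192, 0], [0, 0, 1]]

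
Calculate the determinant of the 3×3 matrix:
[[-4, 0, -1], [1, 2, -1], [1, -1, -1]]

Expansion along first row:
det = -4·det([[2,-1],[-1,-1]]) - 0·det([[1,-1],[1,-1]]) + -1·det([[1,2],[1,-1]])
    = -4·(2·-1 - -1·-1) - 0·(1·-1 - -1·1) + -1·(1·-1 - 2·1)
    = -4·-3 - 0·0 + -1·-3
    = 12 + 0 + 3 = 15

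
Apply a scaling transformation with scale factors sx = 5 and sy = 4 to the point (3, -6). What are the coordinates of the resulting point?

Scaling matrix:
[[5, 0], [0, 4]]
Result: (3 × 5, -6 × 4) = (15, -24)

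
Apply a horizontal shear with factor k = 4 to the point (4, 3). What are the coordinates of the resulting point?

Shear matrix for horizontal shear with factor k = 4:
[[1, 4], [0, 1]]
Result: (4, 3) → (16, 3)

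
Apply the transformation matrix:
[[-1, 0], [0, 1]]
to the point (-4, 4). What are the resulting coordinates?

Matrix multiplication:
[[-1, 0], [0, 1]] × [-4, 4]ᵀ
= [(-1)(-4) + (0)(4), (0)(-4) + (1)(4)]ᵀ
= [4, 4]ᵀ
Result: (4, 4)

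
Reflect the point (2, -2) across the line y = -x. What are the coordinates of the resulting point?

Reflection across line y = -x: (2, -2) → (2, -2)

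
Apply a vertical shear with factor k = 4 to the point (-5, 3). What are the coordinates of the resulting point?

Shear matrix for vertical shear with factor k = 4:
[[1, 0], [4, 1]]
Result: (-5, 3) → (-5, -17)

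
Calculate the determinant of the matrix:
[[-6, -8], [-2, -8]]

For a 2×2 matrix [[a, b], [c, d]], det = ad - bc
det = (-6)(-8) - (-8)(-2) = 48 - 16 = 32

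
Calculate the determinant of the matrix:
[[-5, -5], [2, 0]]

For a 2×2 matrix [[a, b], [c, d]], det = ad - bc
det = (-5)(0) - (-5)(2) = 0 - -10 = 10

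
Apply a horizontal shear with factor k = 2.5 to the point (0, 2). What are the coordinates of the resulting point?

Shear matrix for horizontal shear with factor k = 2.5:
[[1, 2.50], [0, 1]]
Result: (0, 2) → (5, 2)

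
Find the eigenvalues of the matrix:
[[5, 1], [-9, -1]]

Characteristic equation: det(A - λI) = 0
λ² - (trace)λ + (det) = 0
trace = 5 + -1 = 4, det = (5)(-1) - (1)(-9) = 4
λ² - (4)λ + (4) = 0
λ = (4 ± √((4)² - 4·(4))) / 2 = (4 ± √0) / 2
Solving: λ = 2, 2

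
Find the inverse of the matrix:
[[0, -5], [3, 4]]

For [[a,b],[c,d]], inverse = (1/det)·[[d,-b],[-c,a]]
det = (0)(4) - (-5)(3) = 0 - -15 = 15
Inverse = (1/15)·[[4, 5], [-3, 0]]
= [[4/15, 1/3], [-1/5, 0]]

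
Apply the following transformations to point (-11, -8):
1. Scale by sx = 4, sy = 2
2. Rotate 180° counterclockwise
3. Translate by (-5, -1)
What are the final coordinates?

Step 1: Scale → (-44, -16)
Step 2: Rotate 180° → (44, 16)
Step 3: Translate → (39, 15)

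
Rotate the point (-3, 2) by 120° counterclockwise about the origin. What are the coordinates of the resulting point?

Rotation matrix for 120°: [[cos 120°, -sin 120°], [sin 120°, cos 120°]] ≈ [[-0.500000, -0.866025], [0.866025, -0.500000]]
[[-0.500000, -0.866025], [0.866025, -0.500000]] × [-3, 2]ᵀ ≈ [-0.2321, -3.5981]ᵀ
Result: (-0.2321, -3.5981)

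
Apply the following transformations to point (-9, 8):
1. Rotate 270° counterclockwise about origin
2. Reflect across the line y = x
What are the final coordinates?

Step 1: Rotate 270° → (8, 9)
Step 2: Reflect across line y = x → (9, 8)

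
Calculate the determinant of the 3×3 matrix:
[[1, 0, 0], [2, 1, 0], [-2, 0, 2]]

Expansion along first row:
det = 1·det([[1,0],[0,2]]) - 0·det([[2,0],[-2,2]]) + 0·det([[2,1],[-2,0]])
    = 1·(1·2 - 0·0) - 0·(2·2 - 0·-2) + 0·(2·0 - 1·-2)
    = 1·2 - 0·4 + 0·2
    = 2 + 0 + 0 = 2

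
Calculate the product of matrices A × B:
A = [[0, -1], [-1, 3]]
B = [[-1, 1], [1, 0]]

Matrix multiplication:
C[0][0] = 0×-1 + -1×1 = -1
C[0][1] = 0×1 + -1×0 = 0
C[1][0] = -1×-1 + 3×1 = 4
C[1][1] = -1×1 + 3×0 = -1
Result: [[-1, 0], [4, -1]]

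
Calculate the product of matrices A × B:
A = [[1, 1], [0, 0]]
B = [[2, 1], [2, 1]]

Matrix multiplication:
C[0][0] = 1×2 + 1×2 = 4
C[0][1] = 1×1 + 1×1 = 2
C[1][0] = 0×2 + 0×2 = 0
C[1][1] = 0×1 + 0×1 = 0
Result: [[4, 2], [0, 0]]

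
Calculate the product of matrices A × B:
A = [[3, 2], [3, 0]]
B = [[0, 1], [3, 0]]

Matrix multiplication:
C[0][0] = 3×0 + 2×3 = 6
C[0][1] = 3×1 + 2×0 = 3
C[1][0] = 3×0 + 0×3 = 0
C[1][1] = 3×1 + 0×0 = 3
Result: [[6, 3], [0, 3]]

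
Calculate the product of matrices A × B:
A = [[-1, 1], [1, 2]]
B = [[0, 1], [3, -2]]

Matrix multiplication:
C[0][0] = -1×0 + 1×3 = 3
C[0][1] = -1×1 + 1×-2 = -3
C[1][0] = 1×0 + 2×3 = 6
C[1][1] = 1×1 + 2×-2 = -3
Result: [[3, -3], [6, -3]]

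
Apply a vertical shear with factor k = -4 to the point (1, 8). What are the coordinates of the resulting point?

Shear matrix for vertical shear with factor k = -4:
[[1, 0], [-4, 1]]
Result: (1, 8) → (1, 4)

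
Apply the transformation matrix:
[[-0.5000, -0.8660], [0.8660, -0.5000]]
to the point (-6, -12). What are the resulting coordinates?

Matrix multiplication:
[[-0.5000, -0.8660], [0.8660, -0.5000]] × [-6, -12]ᵀ
= [(-0.5000)(-6) + (-0.8660)(-12), (0.8660)(-6) + (-0.5000)(-12)]ᵀ
= [13.3920, 0.8040]ᵀ
Result: (13.3920, 0.8040)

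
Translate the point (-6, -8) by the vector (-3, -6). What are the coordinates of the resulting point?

Translation by (-3, -6) (homogeneous matrix [[1, 0, -3], [0, 1, -6], [0, 0, 1]]):
x' = -6 + -3 = -9
y' = -8 + -6 = -14
Result: (-9, -14)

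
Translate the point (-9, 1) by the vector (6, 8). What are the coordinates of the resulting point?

Translation by (6, 8) (homogeneous matrix [[1, 0, 6], [0, 1, 8], [0, 0, 1]]):
x' = -9 + 6 = -3
y' = 1 + 8 = 9
Result: (-3, 9)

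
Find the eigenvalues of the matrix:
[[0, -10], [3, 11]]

Characteristic equation: det(A - λI) = 0
λ² - (trace)λ + (det) = 0
trace = 0 + 11 = 11, det = (0)(11) - (-10)(3) = 30
λ² - (11)λ + (30) = 0
λ = (11 ± √((11)² - 4·(30))) / 2 = (11 ± √1) / 2
Solving: λ = 5, 6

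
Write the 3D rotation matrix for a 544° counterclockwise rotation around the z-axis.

Rotation matrix for counterclockwise 544° around z-axis:
cos(544°) = -0.9976, sin(544°) = -0.0698
Result: [[-0.9976, 0.0698, 0], [-0.0698, -0.9976, 0], [0, 0, 1]]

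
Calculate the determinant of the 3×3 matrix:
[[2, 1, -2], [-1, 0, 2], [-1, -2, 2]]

Expansion along first row:
det = 2·det([[0,2],[-2,2]]) - 1·det([[-1,2],[-1,2]]) + -2·det([[-1,0],[-1,-2]])
    = 2·(0·2 - 2·-2) - 1·(-1·2 - 2·-1) + -2·(-1·-2 - 0·-1)
    = 2·4 - 1·0 + -2·2
    = 8 + 0 + -4 = 4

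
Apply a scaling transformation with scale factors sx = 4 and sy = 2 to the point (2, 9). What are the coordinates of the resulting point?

Scaling matrix:
[[4, 0], [0, 2]]
Result: (2 × 4, 9 × 2) = (8, 18)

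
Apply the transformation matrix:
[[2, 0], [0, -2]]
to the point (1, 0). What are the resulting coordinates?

Matrix multiplication:
[[2, 0], [0, -2]] × [1, 0]ᵀ
= [(2)(1) + (0)(0), (0)(1) + (-2)(0)]ᵀ
= [2, 0]ᵀ
Result: (2, 0)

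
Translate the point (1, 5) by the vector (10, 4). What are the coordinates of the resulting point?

Translation by (10, 4) (homogeneous matrix [[1, 0, 10], [0, 1, 4], [0, 0, 1]]):
x' = 1 + 10 = 11
y' = 5 + 4 = 9
Result: (11, 9)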